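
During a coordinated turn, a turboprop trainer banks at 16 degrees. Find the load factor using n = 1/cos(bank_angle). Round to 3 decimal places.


Step 1: Convert 16 degrees to radians = 0.279253
Step 2: cos(16 deg) = 0.961262
Step 3: n = 1 / 0.961262 = 1.040

1.040


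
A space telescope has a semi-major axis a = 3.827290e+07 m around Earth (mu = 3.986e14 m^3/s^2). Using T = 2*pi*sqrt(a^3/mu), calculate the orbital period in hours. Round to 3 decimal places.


Step 1: a^3 / mu = 5.606271e+22 / 3.986e14 = 1.406491e+08
Step 2: sqrt(1.406491e+08) = 11859.5554 s
Step 3: T = 2*pi * 11859.5554 = 74515.78 s
Step 4: T in hours = 74515.78 / 3600 = 20.699 hours

20.699


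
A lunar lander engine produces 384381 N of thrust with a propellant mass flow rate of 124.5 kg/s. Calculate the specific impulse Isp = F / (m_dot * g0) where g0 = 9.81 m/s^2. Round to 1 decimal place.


Step 1: m_dot * g0 = 124.5 * 9.81 = 1221.35
Step 2: Isp = 384381 / 1221.35 = 314.7 s

314.7


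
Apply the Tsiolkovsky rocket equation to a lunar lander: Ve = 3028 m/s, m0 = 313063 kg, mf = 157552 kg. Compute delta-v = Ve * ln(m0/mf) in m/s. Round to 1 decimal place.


Step 1: Mass ratio m0/mf = 313063 / 157552 = 1.987046
Step 2: ln(1.987046) = 0.686649
Step 3: delta-v = 3028 * 0.686649 = 2079.2 m/s

2079.2


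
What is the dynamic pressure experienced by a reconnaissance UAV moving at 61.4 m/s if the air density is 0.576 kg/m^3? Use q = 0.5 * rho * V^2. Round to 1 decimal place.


Step 1: V^2 = 61.4^2 = 3769.96
Step 2: q = 0.5 * 0.576 * 3769.96
Step 3: q = 1085.7 Pa

1085.7


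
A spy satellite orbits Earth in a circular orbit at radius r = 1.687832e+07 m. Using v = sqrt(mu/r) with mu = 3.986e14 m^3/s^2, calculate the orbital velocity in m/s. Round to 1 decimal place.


Step 1: mu / r = 3.986e14 / 1.687832e+07 = 23616094.4928
Step 2: v = sqrt(23616094.4928) = 4859.6 m/s

4859.6


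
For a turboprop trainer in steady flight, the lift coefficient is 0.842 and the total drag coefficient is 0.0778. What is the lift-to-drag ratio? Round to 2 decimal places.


Step 1: L/D = CL / CD = 0.842 / 0.0778
Step 2: L/D = 10.82

10.82


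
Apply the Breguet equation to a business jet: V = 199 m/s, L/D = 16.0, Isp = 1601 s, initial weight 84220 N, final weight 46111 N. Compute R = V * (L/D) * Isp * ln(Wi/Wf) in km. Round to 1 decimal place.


Step 1: Coefficient = V * (L/D) * Isp = 199 * 16.0 * 1601 = 5097584.0 m
Step 2: Wi/Wf = 84220 / 46111 = 1.826462
Step 3: ln(1.826462) = 0.602381
Step 4: R = 5097584.0 * 0.602381 = 3070687.2 m = 3070.7 km

3070.7


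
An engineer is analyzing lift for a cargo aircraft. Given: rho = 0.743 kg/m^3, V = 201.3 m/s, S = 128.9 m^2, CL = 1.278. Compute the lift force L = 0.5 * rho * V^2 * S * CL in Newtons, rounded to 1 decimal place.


Step 1: Calculate dynamic pressure q = 0.5 * 0.743 * 201.3^2 = 0.5 * 0.743 * 40521.69 = 15053.8078 Pa
Step 2: Multiply by wing area and lift coefficient: L = 15053.8078 * 128.9 * 1.278
Step 3: L = 1940435.8299 * 1.278 = 2479877.0 N

2479877.0


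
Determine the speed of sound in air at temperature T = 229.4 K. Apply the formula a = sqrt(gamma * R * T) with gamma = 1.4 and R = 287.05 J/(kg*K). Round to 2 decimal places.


Step 1: gamma * R * T = 1.4 * 287.05 * 229.4 = 92188.978
Step 2: a = sqrt(92188.978) = 303.63 m/s

303.63


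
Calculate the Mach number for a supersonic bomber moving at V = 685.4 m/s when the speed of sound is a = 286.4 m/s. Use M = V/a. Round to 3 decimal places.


Step 1: M = V / a = 685.4 / 286.4
Step 2: M = 2.393

2.393


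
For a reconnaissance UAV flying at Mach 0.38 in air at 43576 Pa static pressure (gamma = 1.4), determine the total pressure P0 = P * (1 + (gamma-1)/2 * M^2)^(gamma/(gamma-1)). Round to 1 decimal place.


Step 1: (gamma-1)/2 * M^2 = 0.2 * 0.1444 = 0.02888
Step 2: 1 + 0.02888 = 1.02888
Step 3: Exponent gamma/(gamma-1) = 3.5
Step 4: P0 = 43576 * 1.02888^3.5 = 48142.0 Pa

48142.0


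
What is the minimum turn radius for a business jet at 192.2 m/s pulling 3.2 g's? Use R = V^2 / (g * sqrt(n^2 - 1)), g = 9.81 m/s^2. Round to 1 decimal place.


Step 1: V^2 = 192.2^2 = 36940.84
Step 2: n^2 - 1 = 3.2^2 - 1 = 9.24
Step 3: sqrt(9.24) = 3.039737
Step 4: R = 36940.84 / (9.81 * 3.039737) = 1238.8 m

1238.8


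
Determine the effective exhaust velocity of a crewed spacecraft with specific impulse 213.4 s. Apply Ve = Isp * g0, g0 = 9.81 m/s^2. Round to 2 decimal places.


Step 1: Ve = Isp * g0 = 213.4 * 9.81
Step 2: Ve = 2093.45 m/s

2093.45


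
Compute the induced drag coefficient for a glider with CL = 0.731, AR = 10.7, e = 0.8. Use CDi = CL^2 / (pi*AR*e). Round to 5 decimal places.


Step 1: CL^2 = 0.731^2 = 0.534361
Step 2: pi * AR * e = 3.14159 * 10.7 * 0.8 = 26.892033
Step 3: CDi = 0.534361 / 26.892033 = 0.01987

0.01987


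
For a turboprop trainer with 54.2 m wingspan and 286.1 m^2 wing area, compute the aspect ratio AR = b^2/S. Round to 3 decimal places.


Step 1: b^2 = 54.2^2 = 2937.64
Step 2: AR = 2937.64 / 286.1 = 10.268

10.268


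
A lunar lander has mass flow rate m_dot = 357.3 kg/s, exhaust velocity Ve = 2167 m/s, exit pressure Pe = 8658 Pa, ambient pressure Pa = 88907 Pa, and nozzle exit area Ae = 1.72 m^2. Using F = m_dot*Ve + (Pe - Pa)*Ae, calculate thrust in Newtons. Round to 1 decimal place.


Step 1: Momentum thrust = m_dot * Ve = 357.3 * 2167 = 774269.1 N
Step 2: Pressure thrust = (Pe - Pa) * Ae = (8658 - 88907) * 1.72 = -138028.28 N
Step 3: Total thrust F = 774269.1 + -138028.28 = 636240.8 N

636240.8


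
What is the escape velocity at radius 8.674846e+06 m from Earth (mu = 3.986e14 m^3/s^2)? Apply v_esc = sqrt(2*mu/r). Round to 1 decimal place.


Step 1: 2*mu/r = 2 * 3.986e14 / 8.674846e+06 = 91897884.9884
Step 2: v_esc = sqrt(91897884.9884) = 9586.3 m/s

9586.3


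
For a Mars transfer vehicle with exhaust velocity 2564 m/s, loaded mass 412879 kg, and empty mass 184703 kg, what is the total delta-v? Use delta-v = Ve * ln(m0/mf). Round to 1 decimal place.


Step 1: Mass ratio m0/mf = 412879 / 184703 = 2.235367
Step 2: ln(2.235367) = 0.804405
Step 3: delta-v = 2564 * 0.804405 = 2062.5 m/s

2062.5


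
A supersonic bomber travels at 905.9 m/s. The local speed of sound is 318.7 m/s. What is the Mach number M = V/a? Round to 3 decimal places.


Step 1: M = V / a = 905.9 / 318.7
Step 2: M = 2.842

2.842


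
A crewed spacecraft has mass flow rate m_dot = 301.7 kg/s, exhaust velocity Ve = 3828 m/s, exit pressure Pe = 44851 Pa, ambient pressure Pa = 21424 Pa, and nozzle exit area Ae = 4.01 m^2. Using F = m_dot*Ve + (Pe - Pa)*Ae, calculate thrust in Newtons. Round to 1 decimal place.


Step 1: Momentum thrust = m_dot * Ve = 301.7 * 3828 = 1154907.6 N
Step 2: Pressure thrust = (Pe - Pa) * Ae = (44851 - 21424) * 4.01 = 93942.27 N
Step 3: Total thrust F = 1154907.6 + 93942.27 = 1248849.9 N

1248849.9


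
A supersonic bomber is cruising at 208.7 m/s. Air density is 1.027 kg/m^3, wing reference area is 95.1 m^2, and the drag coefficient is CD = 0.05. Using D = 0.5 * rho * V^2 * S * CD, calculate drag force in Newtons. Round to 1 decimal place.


Step 1: Dynamic pressure q = 0.5 * 1.027 * 208.7^2 = 22365.8468 Pa
Step 2: Drag D = q * S * CD = 22365.8468 * 95.1 * 0.05
Step 3: D = 106349.6 N

106349.6


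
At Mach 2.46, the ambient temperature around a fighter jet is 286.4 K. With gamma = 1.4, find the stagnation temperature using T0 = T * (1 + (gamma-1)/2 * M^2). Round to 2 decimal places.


Step 1: (gamma-1)/2 = 0.2
Step 2: M^2 = 6.0516
Step 3: 1 + 0.2 * 6.0516 = 2.21032
Step 4: T0 = 286.4 * 2.21032 = 633.04 K

633.04


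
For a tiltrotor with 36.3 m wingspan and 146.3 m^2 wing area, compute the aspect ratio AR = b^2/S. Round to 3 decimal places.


Step 1: b^2 = 36.3^2 = 1317.69
Step 2: AR = 1317.69 / 146.3 = 9.007

9.007


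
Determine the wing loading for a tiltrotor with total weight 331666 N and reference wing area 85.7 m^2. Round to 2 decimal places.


Step 1: Wing loading = W / S = 331666 / 85.7
Step 2: Wing loading = 3870.08 N/m^2

3870.08


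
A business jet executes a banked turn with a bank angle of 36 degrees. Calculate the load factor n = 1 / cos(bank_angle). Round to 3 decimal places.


Step 1: Convert 36 degrees to radians = 0.628319
Step 2: cos(36 deg) = 0.809017
Step 3: n = 1 / 0.809017 = 1.236

1.236


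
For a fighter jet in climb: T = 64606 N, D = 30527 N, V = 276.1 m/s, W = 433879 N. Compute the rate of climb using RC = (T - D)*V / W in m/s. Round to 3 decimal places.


Step 1: Excess thrust = T - D = 64606 - 30527 = 34079 N
Step 2: Excess power = 34079 * 276.1 = 9409211.9 W
Step 3: RC = 9409211.9 / 433879 = 21.686 m/s

21.686


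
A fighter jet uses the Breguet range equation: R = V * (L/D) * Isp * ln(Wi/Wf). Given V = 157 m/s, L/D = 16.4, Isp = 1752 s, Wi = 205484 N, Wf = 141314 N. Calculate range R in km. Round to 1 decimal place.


Step 1: Coefficient = V * (L/D) * Isp = 157 * 16.4 * 1752 = 4511049.6 m
Step 2: Wi/Wf = 205484 / 141314 = 1.454095
Step 3: ln(1.454095) = 0.374384
Step 4: R = 4511049.6 * 0.374384 = 1688863.9 m = 1688.9 km

1688.9


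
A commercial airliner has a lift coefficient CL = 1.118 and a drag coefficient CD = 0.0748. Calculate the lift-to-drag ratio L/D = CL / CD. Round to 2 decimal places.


Step 1: L/D = CL / CD = 1.118 / 0.0748
Step 2: L/D = 14.95

14.95


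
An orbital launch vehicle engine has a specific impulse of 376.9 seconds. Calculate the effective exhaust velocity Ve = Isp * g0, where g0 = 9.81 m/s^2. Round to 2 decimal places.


Step 1: Ve = Isp * g0 = 376.9 * 9.81
Step 2: Ve = 3697.39 m/s

3697.39


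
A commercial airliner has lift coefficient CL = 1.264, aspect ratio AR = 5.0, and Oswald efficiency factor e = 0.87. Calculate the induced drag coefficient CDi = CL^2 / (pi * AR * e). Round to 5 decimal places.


Step 1: CL^2 = 1.264^2 = 1.597696
Step 2: pi * AR * e = 3.14159 * 5.0 * 0.87 = 13.665928
Step 3: CDi = 1.597696 / 13.665928 = 0.11691

0.11691


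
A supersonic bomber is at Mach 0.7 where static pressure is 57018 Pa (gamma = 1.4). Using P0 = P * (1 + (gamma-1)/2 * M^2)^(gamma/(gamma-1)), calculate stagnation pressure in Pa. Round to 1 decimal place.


Step 1: (gamma-1)/2 * M^2 = 0.2 * 0.49 = 0.098
Step 2: 1 + 0.098 = 1.098
Step 3: Exponent gamma/(gamma-1) = 3.5
Step 4: P0 = 57018 * 1.098^3.5 = 79089.7 Pa

79089.7


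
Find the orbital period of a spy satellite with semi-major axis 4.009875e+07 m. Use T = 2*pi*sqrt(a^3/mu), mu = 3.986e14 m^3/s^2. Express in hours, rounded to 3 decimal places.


Step 1: a^3 / mu = 6.447517e+22 / 3.986e14 = 1.617541e+08
Step 2: sqrt(1.617541e+08) = 12718.2572 s
Step 3: T = 2*pi * 12718.2572 = 79911.17 s
Step 4: T in hours = 79911.17 / 3600 = 22.198 hours

22.198


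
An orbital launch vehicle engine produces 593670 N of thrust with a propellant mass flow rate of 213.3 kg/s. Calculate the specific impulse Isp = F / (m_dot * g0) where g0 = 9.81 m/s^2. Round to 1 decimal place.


Step 1: m_dot * g0 = 213.3 * 9.81 = 2092.47
Step 2: Isp = 593670 / 2092.47 = 283.7 s

283.7


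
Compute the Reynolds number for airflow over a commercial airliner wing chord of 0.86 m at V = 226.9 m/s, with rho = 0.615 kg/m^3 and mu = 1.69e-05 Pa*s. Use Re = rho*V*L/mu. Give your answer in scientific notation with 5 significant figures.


Step 1: Numerator = rho * V * L = 0.615 * 226.9 * 0.86 = 120.00741
Step 2: Re = 120.00741 / 1.69e-05
Step 3: Re = 7.1010e+06

7.1010e+06


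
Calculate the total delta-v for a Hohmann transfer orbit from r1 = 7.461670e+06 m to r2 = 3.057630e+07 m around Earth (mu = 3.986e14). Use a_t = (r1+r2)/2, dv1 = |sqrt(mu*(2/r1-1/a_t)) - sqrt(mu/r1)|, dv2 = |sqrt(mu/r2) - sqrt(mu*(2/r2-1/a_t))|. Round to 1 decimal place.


Step 1: Transfer semi-major axis a_t = (7.461670e+06 + 3.057630e+07) / 2 = 1.901898e+07 m
Step 2: v1 (circular at r1) = sqrt(mu/r1) = 7308.88 m/s
Step 3: v_t1 = sqrt(mu*(2/r1 - 1/a_t)) = 9267.22 m/s
Step 4: dv1 = |9267.22 - 7308.88| = 1958.34 m/s
Step 5: v2 (circular at r2) = 3610.57 m/s, v_t2 = 2261.52 m/s
Step 6: dv2 = |3610.57 - 2261.52| = 1349.05 m/s
Step 7: Total delta-v = 1958.34 + 1349.05 = 3307.4 m/s

3307.4


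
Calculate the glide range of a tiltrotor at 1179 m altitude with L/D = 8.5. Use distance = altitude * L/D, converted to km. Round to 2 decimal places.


Step 1: Glide distance = altitude * L/D = 1179 * 8.5 = 10021.5 m
Step 2: Convert to km: 10021.5 / 1000 = 10.02 km

10.02


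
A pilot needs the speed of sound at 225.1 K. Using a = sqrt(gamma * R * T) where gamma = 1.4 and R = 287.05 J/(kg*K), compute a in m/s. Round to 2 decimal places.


Step 1: gamma * R * T = 1.4 * 287.05 * 225.1 = 90460.937
Step 2: a = sqrt(90460.937) = 300.77 m/s

300.77


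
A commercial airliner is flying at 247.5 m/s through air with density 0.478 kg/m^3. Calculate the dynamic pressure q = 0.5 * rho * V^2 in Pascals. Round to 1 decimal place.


Step 1: V^2 = 247.5^2 = 61256.25
Step 2: q = 0.5 * 0.478 * 61256.25
Step 3: q = 14640.2 Pa

14640.2


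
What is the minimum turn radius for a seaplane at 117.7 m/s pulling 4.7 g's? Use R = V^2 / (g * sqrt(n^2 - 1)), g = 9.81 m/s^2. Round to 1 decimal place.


Step 1: V^2 = 117.7^2 = 13853.29
Step 2: n^2 - 1 = 4.7^2 - 1 = 21.09
Step 3: sqrt(21.09) = 4.592385
Step 4: R = 13853.29 / (9.81 * 4.592385) = 307.5 m

307.5


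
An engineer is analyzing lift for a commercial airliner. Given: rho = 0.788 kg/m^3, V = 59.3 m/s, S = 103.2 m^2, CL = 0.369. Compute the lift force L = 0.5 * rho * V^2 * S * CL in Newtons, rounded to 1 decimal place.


Step 1: Calculate dynamic pressure q = 0.5 * 0.788 * 59.3^2 = 0.5 * 0.788 * 3516.49 = 1385.4971 Pa
Step 2: Multiply by wing area and lift coefficient: L = 1385.4971 * 103.2 * 0.369
Step 3: L = 142983.2966 * 0.369 = 52760.8 N

52760.8


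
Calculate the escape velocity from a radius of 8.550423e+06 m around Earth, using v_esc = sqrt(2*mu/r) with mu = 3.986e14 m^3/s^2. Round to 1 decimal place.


Step 1: 2*mu/r = 2 * 3.986e14 / 8.550423e+06 = 93235153.3953
Step 2: v_esc = sqrt(93235153.3953) = 9655.8 m/s

9655.8


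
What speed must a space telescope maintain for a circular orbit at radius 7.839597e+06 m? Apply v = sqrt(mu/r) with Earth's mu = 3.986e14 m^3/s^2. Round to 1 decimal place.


Step 1: mu / r = 3.986e14 / 7.839597e+06 = 50844450.2951
Step 2: v = sqrt(50844450.2951) = 7130.5 m/s

7130.5


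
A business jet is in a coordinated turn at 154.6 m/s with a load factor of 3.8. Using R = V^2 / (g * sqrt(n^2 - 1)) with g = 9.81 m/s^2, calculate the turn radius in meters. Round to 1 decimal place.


Step 1: V^2 = 154.6^2 = 23901.16
Step 2: n^2 - 1 = 3.8^2 - 1 = 13.44
Step 3: sqrt(13.44) = 3.666061
Step 4: R = 23901.16 / (9.81 * 3.666061) = 664.6 m

664.6


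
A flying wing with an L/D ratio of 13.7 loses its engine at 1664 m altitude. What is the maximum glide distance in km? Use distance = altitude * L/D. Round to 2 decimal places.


Step 1: Glide distance = altitude * L/D = 1664 * 13.7 = 22796.8 m
Step 2: Convert to km: 22796.8 / 1000 = 22.80 km

22.80


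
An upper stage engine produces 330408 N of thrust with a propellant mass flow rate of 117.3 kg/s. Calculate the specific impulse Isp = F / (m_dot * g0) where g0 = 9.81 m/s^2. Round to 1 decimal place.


Step 1: m_dot * g0 = 117.3 * 9.81 = 1150.71
Step 2: Isp = 330408 / 1150.71 = 287.1 s

287.1


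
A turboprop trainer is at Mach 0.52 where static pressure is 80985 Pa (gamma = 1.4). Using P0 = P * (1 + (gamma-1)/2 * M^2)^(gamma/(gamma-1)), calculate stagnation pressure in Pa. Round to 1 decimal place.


Step 1: (gamma-1)/2 * M^2 = 0.2 * 0.2704 = 0.05408
Step 2: 1 + 0.05408 = 1.05408
Step 3: Exponent gamma/(gamma-1) = 3.5
Step 4: P0 = 80985 * 1.05408^3.5 = 97378.3 Pa

97378.3


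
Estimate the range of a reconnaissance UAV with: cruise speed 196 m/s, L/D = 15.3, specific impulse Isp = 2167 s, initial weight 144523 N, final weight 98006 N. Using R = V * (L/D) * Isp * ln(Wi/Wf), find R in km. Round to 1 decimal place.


Step 1: Coefficient = V * (L/D) * Isp = 196 * 15.3 * 2167 = 6498399.6 m
Step 2: Wi/Wf = 144523 / 98006 = 1.474634
Step 3: ln(1.474634) = 0.38841
Step 4: R = 6498399.6 * 0.38841 = 2524043.1 m = 2524.0 km

2524.0


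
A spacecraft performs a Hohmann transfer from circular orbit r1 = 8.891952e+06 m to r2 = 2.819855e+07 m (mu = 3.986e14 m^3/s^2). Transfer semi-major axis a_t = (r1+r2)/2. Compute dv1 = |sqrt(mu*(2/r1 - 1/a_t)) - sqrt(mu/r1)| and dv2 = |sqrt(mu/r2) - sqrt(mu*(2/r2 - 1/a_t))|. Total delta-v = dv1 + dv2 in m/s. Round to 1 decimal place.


Step 1: Transfer semi-major axis a_t = (8.891952e+06 + 2.819855e+07) / 2 = 1.854525e+07 m
Step 2: v1 (circular at r1) = sqrt(mu/r1) = 6695.3 m/s
Step 3: v_t1 = sqrt(mu*(2/r1 - 1/a_t)) = 8255.95 m/s
Step 4: dv1 = |8255.95 - 6695.3| = 1560.65 m/s
Step 5: v2 (circular at r2) = 3759.72 m/s, v_t2 = 2603.38 m/s
Step 6: dv2 = |3759.72 - 2603.38| = 1156.34 m/s
Step 7: Total delta-v = 1560.65 + 1156.34 = 2717.0 m/s

2717.0


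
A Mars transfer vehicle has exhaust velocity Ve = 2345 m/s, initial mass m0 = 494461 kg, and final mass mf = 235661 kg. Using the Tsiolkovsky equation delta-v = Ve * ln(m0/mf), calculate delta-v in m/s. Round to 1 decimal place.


Step 1: Mass ratio m0/mf = 494461 / 235661 = 2.098188
Step 2: ln(2.098188) = 0.741074
Step 3: delta-v = 2345 * 0.741074 = 1737.8 m/s

1737.8


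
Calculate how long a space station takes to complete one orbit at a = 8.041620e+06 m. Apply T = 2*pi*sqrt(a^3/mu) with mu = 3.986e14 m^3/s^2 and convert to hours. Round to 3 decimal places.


Step 1: a^3 / mu = 5.200327e+20 / 3.986e14 = 1.304648e+06
Step 2: sqrt(1.304648e+06) = 1142.2119 s
Step 3: T = 2*pi * 1142.2119 = 7176.73 s
Step 4: T in hours = 7176.73 / 3600 = 1.994 hours

1.994


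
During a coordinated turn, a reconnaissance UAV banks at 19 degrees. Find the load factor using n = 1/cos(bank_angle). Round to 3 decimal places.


Step 1: Convert 19 degrees to radians = 0.331613
Step 2: cos(19 deg) = 0.945519
Step 3: n = 1 / 0.945519 = 1.058

1.058


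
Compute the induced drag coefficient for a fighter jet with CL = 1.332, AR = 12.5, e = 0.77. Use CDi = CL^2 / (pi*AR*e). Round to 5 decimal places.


Step 1: CL^2 = 1.332^2 = 1.774224
Step 2: pi * AR * e = 3.14159 * 12.5 * 0.77 = 30.237829
Step 3: CDi = 1.774224 / 30.237829 = 0.05868

0.05868


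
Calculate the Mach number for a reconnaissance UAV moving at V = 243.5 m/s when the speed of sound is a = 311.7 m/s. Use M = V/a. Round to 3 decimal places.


Step 1: M = V / a = 243.5 / 311.7
Step 2: M = 0.781

0.781


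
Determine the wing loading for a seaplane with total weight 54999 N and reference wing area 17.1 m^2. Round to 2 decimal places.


Step 1: Wing loading = W / S = 54999 / 17.1
Step 2: Wing loading = 3216.32 N/m^2

3216.32


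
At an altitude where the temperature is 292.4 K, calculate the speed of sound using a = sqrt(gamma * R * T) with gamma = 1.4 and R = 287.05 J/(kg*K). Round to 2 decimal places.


Step 1: gamma * R * T = 1.4 * 287.05 * 292.4 = 117506.788
Step 2: a = sqrt(117506.788) = 342.79 m/s

342.79


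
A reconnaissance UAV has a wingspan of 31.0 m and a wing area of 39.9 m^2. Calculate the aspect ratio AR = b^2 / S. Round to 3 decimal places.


Step 1: b^2 = 31.0^2 = 961.0
Step 2: AR = 961.0 / 39.9 = 24.085

24.085


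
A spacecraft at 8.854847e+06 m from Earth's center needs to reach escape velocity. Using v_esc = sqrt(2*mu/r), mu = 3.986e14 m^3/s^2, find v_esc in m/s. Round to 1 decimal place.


Step 1: 2*mu/r = 2 * 3.986e14 / 8.854847e+06 = 90029788.2053
Step 2: v_esc = sqrt(90029788.2053) = 9488.4 m/s

9488.4


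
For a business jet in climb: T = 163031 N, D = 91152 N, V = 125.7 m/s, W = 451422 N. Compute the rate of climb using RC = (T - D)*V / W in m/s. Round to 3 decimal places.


Step 1: Excess thrust = T - D = 163031 - 91152 = 71879 N
Step 2: Excess power = 71879 * 125.7 = 9035190.3 W
Step 3: RC = 9035190.3 / 451422 = 20.015 m/s

20.015


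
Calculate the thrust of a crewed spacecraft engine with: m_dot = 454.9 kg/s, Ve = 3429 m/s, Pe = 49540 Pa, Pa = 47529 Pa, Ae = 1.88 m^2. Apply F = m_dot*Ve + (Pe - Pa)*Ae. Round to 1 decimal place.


Step 1: Momentum thrust = m_dot * Ve = 454.9 * 3429 = 1559852.1 N
Step 2: Pressure thrust = (Pe - Pa) * Ae = (49540 - 47529) * 1.88 = 3780.68 N
Step 3: Total thrust F = 1559852.1 + 3780.68 = 1563632.8 N

1563632.8


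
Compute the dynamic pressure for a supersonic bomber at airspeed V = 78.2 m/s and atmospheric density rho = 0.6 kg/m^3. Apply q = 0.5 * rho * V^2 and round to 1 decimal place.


Step 1: V^2 = 78.2^2 = 6115.24
Step 2: q = 0.5 * 0.6 * 6115.24
Step 3: q = 1834.6 Pa

1834.6


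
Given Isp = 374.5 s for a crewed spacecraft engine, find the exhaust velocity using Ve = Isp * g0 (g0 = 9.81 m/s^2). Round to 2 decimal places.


Step 1: Ve = Isp * g0 = 374.5 * 9.81
Step 2: Ve = 3673.85 m/s

3673.85


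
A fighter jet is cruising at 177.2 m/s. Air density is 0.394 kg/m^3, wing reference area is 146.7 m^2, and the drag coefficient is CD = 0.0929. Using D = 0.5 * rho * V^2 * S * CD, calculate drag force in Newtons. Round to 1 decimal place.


Step 1: Dynamic pressure q = 0.5 * 0.394 * 177.2^2 = 6185.7685 Pa
Step 2: Drag D = q * S * CD = 6185.7685 * 146.7 * 0.0929
Step 3: D = 84302.3 N

84302.3


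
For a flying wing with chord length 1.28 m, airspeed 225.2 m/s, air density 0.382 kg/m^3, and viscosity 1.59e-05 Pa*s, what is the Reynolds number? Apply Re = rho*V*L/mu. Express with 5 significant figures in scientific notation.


Step 1: Numerator = rho * V * L = 0.382 * 225.2 * 1.28 = 110.113792
Step 2: Re = 110.113792 / 1.59e-05
Step 3: Re = 6.9254e+06

6.9254e+06


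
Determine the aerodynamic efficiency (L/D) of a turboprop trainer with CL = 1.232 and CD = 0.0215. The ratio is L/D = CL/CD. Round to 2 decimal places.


Step 1: L/D = CL / CD = 1.232 / 0.0215
Step 2: L/D = 57.30

57.30


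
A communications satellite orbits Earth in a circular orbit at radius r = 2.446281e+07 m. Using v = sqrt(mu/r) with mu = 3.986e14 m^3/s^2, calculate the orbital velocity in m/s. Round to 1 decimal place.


Step 1: mu / r = 3.986e14 / 2.446281e+07 = 16294121.5666
Step 2: v = sqrt(16294121.5666) = 4036.6 m/s

4036.6


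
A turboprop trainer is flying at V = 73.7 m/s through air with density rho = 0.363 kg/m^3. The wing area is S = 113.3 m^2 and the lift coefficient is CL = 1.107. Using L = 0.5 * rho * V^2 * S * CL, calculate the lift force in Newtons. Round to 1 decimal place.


Step 1: Calculate dynamic pressure q = 0.5 * 0.363 * 73.7^2 = 0.5 * 0.363 * 5431.69 = 985.8517 Pa
Step 2: Multiply by wing area and lift coefficient: L = 985.8517 * 113.3 * 1.107
Step 3: L = 111697.0016 * 1.107 = 123648.6 N

123648.6


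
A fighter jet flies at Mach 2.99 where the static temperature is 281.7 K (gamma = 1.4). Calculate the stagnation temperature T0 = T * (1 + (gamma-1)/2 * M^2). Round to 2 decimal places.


Step 1: (gamma-1)/2 = 0.2
Step 2: M^2 = 8.9401
Step 3: 1 + 0.2 * 8.9401 = 2.78802
Step 4: T0 = 281.7 * 2.78802 = 785.39 K

785.39


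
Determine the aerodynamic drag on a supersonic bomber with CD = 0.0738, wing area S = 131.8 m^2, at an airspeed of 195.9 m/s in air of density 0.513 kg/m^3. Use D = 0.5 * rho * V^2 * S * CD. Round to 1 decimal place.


Step 1: Dynamic pressure q = 0.5 * 0.513 * 195.9^2 = 9843.6518 Pa
Step 2: Drag D = q * S * CD = 9843.6518 * 131.8 * 0.0738
Step 3: D = 95747.6 N

95747.6


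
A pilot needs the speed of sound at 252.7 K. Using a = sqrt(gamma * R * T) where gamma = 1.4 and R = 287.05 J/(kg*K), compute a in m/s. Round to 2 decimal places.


Step 1: gamma * R * T = 1.4 * 287.05 * 252.7 = 101552.549
Step 2: a = sqrt(101552.549) = 318.67 m/s

318.67


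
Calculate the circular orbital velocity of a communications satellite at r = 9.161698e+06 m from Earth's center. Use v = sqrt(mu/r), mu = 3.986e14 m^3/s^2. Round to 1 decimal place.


Step 1: mu / r = 3.986e14 / 9.161698e+06 = 43507218.8583
Step 2: v = sqrt(43507218.8583) = 6596.0 m/s

6596.0


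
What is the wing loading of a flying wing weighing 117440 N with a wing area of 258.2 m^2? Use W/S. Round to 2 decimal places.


Step 1: Wing loading = W / S = 117440 / 258.2
Step 2: Wing loading = 454.84 N/m^2

454.84


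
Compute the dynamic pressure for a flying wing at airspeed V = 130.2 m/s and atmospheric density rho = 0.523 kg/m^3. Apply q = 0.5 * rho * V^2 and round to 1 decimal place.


Step 1: V^2 = 130.2^2 = 16952.04
Step 2: q = 0.5 * 0.523 * 16952.04
Step 3: q = 4433.0 Pa

4433.0


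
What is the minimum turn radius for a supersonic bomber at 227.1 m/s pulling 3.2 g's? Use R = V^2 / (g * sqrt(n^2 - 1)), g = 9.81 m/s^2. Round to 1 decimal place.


Step 1: V^2 = 227.1^2 = 51574.41
Step 2: n^2 - 1 = 3.2^2 - 1 = 9.24
Step 3: sqrt(9.24) = 3.039737
Step 4: R = 51574.41 / (9.81 * 3.039737) = 1729.5 m

1729.5


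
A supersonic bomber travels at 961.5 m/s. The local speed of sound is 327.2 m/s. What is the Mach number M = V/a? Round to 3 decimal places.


Step 1: M = V / a = 961.5 / 327.2
Step 2: M = 2.939

2.939


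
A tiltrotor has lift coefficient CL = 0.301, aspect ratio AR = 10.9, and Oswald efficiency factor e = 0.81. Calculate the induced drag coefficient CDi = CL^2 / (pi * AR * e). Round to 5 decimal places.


Step 1: CL^2 = 0.301^2 = 0.090601
Step 2: pi * AR * e = 3.14159 * 10.9 * 0.81 = 27.737122
Step 3: CDi = 0.090601 / 27.737122 = 0.00327

0.00327


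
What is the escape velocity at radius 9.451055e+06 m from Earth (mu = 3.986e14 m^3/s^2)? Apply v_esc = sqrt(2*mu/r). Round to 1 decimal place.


Step 1: 2*mu/r = 2 * 3.986e14 / 9.451055e+06 = 84350371.4665
Step 2: v_esc = sqrt(84350371.4665) = 9184.2 m/s

9184.2


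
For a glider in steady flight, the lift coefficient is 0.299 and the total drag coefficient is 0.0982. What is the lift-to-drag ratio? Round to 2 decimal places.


Step 1: L/D = CL / CD = 0.299 / 0.0982
Step 2: L/D = 3.04

3.04


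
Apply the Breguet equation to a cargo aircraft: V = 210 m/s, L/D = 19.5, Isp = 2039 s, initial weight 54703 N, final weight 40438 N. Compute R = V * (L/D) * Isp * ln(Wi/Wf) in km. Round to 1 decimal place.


Step 1: Coefficient = V * (L/D) * Isp = 210 * 19.5 * 2039 = 8349705.0 m
Step 2: Wi/Wf = 54703 / 40438 = 1.352762
Step 3: ln(1.352762) = 0.302149
Step 4: R = 8349705.0 * 0.302149 = 2522851.8 m = 2522.9 km

2522.9


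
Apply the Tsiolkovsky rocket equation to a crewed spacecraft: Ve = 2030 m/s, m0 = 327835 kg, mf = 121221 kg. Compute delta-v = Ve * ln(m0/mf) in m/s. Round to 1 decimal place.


Step 1: Mass ratio m0/mf = 327835 / 121221 = 2.704441
Step 2: ln(2.704441) = 0.994895
Step 3: delta-v = 2030 * 0.994895 = 2019.6 m/s

2019.6


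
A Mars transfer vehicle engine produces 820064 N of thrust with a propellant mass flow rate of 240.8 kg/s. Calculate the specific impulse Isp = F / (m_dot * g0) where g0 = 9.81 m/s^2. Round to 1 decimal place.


Step 1: m_dot * g0 = 240.8 * 9.81 = 2362.25
Step 2: Isp = 820064 / 2362.25 = 347.2 s

347.2


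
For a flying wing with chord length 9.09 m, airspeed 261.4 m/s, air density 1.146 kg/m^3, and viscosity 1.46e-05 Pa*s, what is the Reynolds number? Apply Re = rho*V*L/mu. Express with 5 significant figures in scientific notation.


Step 1: Numerator = rho * V * L = 1.146 * 261.4 * 9.09 = 2723.040396
Step 2: Re = 2723.040396 / 1.46e-05
Step 3: Re = 1.8651e+08

1.8651e+08


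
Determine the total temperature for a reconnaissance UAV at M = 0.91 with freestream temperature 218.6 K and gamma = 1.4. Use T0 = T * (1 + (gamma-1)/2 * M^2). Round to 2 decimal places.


Step 1: (gamma-1)/2 = 0.2
Step 2: M^2 = 0.8281
Step 3: 1 + 0.2 * 0.8281 = 1.16562
Step 4: T0 = 218.6 * 1.16562 = 254.80 K

254.80


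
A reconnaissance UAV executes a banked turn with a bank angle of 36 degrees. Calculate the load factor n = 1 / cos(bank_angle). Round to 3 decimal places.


Step 1: Convert 36 degrees to radians = 0.628319
Step 2: cos(36 deg) = 0.809017
Step 3: n = 1 / 0.809017 = 1.236

1.236


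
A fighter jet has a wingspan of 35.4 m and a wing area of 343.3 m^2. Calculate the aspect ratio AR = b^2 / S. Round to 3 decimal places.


Step 1: b^2 = 35.4^2 = 1253.16
Step 2: AR = 1253.16 / 343.3 = 3.650

3.650


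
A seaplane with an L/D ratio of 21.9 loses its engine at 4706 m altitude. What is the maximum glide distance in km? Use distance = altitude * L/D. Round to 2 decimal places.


Step 1: Glide distance = altitude * L/D = 4706 * 21.9 = 103061.4 m
Step 2: Convert to km: 103061.4 / 1000 = 103.06 km

103.06


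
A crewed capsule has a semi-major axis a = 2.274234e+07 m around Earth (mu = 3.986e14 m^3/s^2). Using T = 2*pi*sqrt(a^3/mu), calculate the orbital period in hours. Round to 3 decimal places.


Step 1: a^3 / mu = 1.176266e+22 / 3.986e14 = 2.950993e+07
Step 2: sqrt(2.950993e+07) = 5432.3041 s
Step 3: T = 2*pi * 5432.3041 = 34132.17 s
Step 4: T in hours = 34132.17 / 3600 = 9.481 hours

9.481


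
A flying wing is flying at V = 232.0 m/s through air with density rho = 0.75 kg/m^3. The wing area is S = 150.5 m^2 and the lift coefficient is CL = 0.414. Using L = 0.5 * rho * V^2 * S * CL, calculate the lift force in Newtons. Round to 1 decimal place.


Step 1: Calculate dynamic pressure q = 0.5 * 0.75 * 232.0^2 = 0.5 * 0.75 * 53824.0 = 20184.0 Pa
Step 2: Multiply by wing area and lift coefficient: L = 20184.0 * 150.5 * 0.414
Step 3: L = 3037692.0 * 0.414 = 1257604.5 N

1257604.5


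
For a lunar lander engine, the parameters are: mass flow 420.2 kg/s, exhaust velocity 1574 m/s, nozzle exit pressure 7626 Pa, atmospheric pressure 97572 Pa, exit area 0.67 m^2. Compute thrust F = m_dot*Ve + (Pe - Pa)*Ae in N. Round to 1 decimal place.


Step 1: Momentum thrust = m_dot * Ve = 420.2 * 1574 = 661394.8 N
Step 2: Pressure thrust = (Pe - Pa) * Ae = (7626 - 97572) * 0.67 = -60263.82 N
Step 3: Total thrust F = 661394.8 + -60263.82 = 601131.0 N

601131.0


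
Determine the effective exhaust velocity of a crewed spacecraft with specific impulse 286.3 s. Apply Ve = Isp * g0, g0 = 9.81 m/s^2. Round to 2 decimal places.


Step 1: Ve = Isp * g0 = 286.3 * 9.81
Step 2: Ve = 2808.60 m/s

2808.60


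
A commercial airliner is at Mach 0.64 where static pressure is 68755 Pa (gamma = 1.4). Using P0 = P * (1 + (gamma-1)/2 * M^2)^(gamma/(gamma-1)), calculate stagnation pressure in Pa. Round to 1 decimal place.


Step 1: (gamma-1)/2 * M^2 = 0.2 * 0.4096 = 0.08192
Step 2: 1 + 0.08192 = 1.08192
Step 3: Exponent gamma/(gamma-1) = 3.5
Step 4: P0 = 68755 * 1.08192^3.5 = 90570.6 Pa

90570.6


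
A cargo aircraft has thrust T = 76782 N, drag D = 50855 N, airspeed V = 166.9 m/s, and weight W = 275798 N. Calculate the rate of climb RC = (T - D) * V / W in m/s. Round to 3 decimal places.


Step 1: Excess thrust = T - D = 76782 - 50855 = 25927 N
Step 2: Excess power = 25927 * 166.9 = 4327216.3 W
Step 3: RC = 4327216.3 / 275798 = 15.690 m/s

15.690


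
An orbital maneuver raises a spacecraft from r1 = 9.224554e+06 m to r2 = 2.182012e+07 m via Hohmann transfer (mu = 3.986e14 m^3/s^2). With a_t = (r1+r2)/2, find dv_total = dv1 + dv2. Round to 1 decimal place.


Step 1: Transfer semi-major axis a_t = (9.224554e+06 + 2.182012e+07) / 2 = 1.552234e+07 m
Step 2: v1 (circular at r1) = sqrt(mu/r1) = 6573.49 m/s
Step 3: v_t1 = sqrt(mu*(2/r1 - 1/a_t)) = 7793.74 m/s
Step 4: dv1 = |7793.74 - 6573.49| = 1220.25 m/s
Step 5: v2 (circular at r2) = 4274.05 m/s, v_t2 = 3294.84 m/s
Step 6: dv2 = |4274.05 - 3294.84| = 979.22 m/s
Step 7: Total delta-v = 1220.25 + 979.22 = 2199.5 m/s

2199.5


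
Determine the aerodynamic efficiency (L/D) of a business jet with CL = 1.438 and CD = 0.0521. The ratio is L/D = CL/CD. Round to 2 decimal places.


Step 1: L/D = CL / CD = 1.438 / 0.0521
Step 2: L/D = 27.60

27.60


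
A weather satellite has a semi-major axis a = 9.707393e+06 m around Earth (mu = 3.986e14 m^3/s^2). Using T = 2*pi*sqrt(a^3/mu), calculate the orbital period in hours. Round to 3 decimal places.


Step 1: a^3 / mu = 9.147614e+20 / 3.986e14 = 2.294936e+06
Step 2: sqrt(2.294936e+06) = 1514.9046 s
Step 3: T = 2*pi * 1514.9046 = 9518.43 s
Step 4: T in hours = 9518.43 / 3600 = 2.644 hours

2.644


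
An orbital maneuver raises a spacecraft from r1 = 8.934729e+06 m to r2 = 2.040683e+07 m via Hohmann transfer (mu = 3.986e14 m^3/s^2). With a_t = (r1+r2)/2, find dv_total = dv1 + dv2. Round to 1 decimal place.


Step 1: Transfer semi-major axis a_t = (8.934729e+06 + 2.040683e+07) / 2 = 1.467078e+07 m
Step 2: v1 (circular at r1) = sqrt(mu/r1) = 6679.25 m/s
Step 3: v_t1 = sqrt(mu*(2/r1 - 1/a_t)) = 7877.51 m/s
Step 4: dv1 = |7877.51 - 6679.25| = 1198.26 m/s
Step 5: v2 (circular at r2) = 4419.58 m/s, v_t2 = 3449.01 m/s
Step 6: dv2 = |4419.58 - 3449.01| = 970.56 m/s
Step 7: Total delta-v = 1198.26 + 970.56 = 2168.8 m/s

2168.8


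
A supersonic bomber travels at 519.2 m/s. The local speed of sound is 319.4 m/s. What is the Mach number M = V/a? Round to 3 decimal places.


Step 1: M = V / a = 519.2 / 319.4
Step 2: M = 1.626

1.626


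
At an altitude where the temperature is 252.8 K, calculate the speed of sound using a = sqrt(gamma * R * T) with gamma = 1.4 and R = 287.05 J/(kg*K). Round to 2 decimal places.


Step 1: gamma * R * T = 1.4 * 287.05 * 252.8 = 101592.736
Step 2: a = sqrt(101592.736) = 318.74 m/s

318.74


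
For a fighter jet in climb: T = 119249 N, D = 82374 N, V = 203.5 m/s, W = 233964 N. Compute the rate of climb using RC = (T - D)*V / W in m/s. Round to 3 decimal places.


Step 1: Excess thrust = T - D = 119249 - 82374 = 36875 N
Step 2: Excess power = 36875 * 203.5 = 7504062.5 W
Step 3: RC = 7504062.5 / 233964 = 32.074 m/s

32.074


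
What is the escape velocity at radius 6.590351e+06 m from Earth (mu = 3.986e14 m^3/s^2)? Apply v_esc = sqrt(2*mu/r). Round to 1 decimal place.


Step 1: 2*mu/r = 2 * 3.986e14 / 6.590351e+06 = 120964725.551
Step 2: v_esc = sqrt(120964725.551) = 10998.4 m/s

10998.4


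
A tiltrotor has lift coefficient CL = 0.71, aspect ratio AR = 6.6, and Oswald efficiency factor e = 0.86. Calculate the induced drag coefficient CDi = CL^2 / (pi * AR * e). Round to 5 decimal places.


Step 1: CL^2 = 0.71^2 = 0.5041
Step 2: pi * AR * e = 3.14159 * 6.6 * 0.86 = 17.83168
Step 3: CDi = 0.5041 / 17.83168 = 0.02827

0.02827


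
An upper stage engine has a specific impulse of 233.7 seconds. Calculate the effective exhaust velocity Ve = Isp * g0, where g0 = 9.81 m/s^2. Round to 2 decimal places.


Step 1: Ve = Isp * g0 = 233.7 * 9.81
Step 2: Ve = 2292.60 m/s

2292.60


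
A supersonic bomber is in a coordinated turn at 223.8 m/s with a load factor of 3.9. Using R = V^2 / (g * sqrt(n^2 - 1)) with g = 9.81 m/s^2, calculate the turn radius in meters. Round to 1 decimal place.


Step 1: V^2 = 223.8^2 = 50086.44
Step 2: n^2 - 1 = 3.9^2 - 1 = 14.21
Step 3: sqrt(14.21) = 3.769615
Step 4: R = 50086.44 / (9.81 * 3.769615) = 1354.4 m

1354.4


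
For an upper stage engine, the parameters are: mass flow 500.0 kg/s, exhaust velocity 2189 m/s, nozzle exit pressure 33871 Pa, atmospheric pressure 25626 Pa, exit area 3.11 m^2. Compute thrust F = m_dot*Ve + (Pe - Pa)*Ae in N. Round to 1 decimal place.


Step 1: Momentum thrust = m_dot * Ve = 500.0 * 2189 = 1094500.0 N
Step 2: Pressure thrust = (Pe - Pa) * Ae = (33871 - 25626) * 3.11 = 25641.95 N
Step 3: Total thrust F = 1094500.0 + 25641.95 = 1120142.0 N

1120142.0


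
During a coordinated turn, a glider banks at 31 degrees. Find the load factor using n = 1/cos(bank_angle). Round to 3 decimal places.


Step 1: Convert 31 degrees to radians = 0.541052
Step 2: cos(31 deg) = 0.857167
Step 3: n = 1 / 0.857167 = 1.167

1.167


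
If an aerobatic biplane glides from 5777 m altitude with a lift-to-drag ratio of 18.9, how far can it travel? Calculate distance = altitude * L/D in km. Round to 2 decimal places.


Step 1: Glide distance = altitude * L/D = 5777 * 18.9 = 109185.3 m
Step 2: Convert to km: 109185.3 / 1000 = 109.19 km

109.19


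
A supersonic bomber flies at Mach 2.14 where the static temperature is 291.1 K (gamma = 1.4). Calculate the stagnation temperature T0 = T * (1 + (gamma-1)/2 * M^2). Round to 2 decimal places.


Step 1: (gamma-1)/2 = 0.2
Step 2: M^2 = 4.5796
Step 3: 1 + 0.2 * 4.5796 = 1.91592
Step 4: T0 = 291.1 * 1.91592 = 557.72 K

557.72


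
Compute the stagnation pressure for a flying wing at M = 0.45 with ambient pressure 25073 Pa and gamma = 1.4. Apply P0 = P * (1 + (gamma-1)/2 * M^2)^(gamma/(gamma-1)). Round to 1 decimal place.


Step 1: (gamma-1)/2 * M^2 = 0.2 * 0.2025 = 0.0405
Step 2: 1 + 0.0405 = 1.0405
Step 3: Exponent gamma/(gamma-1) = 3.5
Step 4: P0 = 25073 * 1.0405^3.5 = 28810.7 Pa

28810.7


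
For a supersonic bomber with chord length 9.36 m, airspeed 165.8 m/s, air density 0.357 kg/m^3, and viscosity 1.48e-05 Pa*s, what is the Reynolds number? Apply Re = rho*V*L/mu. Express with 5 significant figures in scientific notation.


Step 1: Numerator = rho * V * L = 0.357 * 165.8 * 9.36 = 554.024016
Step 2: Re = 554.024016 / 1.48e-05
Step 3: Re = 3.7434e+07

3.7434e+07


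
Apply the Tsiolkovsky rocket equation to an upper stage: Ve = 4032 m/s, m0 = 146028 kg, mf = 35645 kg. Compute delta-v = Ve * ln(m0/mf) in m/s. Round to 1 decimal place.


Step 1: Mass ratio m0/mf = 146028 / 35645 = 4.096732
Step 2: ln(4.096732) = 1.410189
Step 3: delta-v = 4032 * 1.410189 = 5685.9 m/s

5685.9


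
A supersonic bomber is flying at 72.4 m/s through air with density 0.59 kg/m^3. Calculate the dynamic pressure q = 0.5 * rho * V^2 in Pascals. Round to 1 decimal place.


Step 1: V^2 = 72.4^2 = 5241.76
Step 2: q = 0.5 * 0.59 * 5241.76
Step 3: q = 1546.3 Pa

1546.3


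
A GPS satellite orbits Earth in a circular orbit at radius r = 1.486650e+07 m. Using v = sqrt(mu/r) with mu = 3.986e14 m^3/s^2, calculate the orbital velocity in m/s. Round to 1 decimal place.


Step 1: mu / r = 3.986e14 / 1.486650e+07 = 26811959.7753
Step 2: v = sqrt(26811959.7753) = 5178.0 m/s

5178.0


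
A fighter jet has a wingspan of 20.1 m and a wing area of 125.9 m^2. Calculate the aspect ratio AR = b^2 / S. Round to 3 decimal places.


Step 1: b^2 = 20.1^2 = 404.01
Step 2: AR = 404.01 / 125.9 = 3.209

3.209


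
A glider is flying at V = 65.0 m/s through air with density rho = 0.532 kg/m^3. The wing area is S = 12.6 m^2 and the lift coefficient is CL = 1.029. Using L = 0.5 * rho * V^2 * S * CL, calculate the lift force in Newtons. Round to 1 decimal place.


Step 1: Calculate dynamic pressure q = 0.5 * 0.532 * 65.0^2 = 0.5 * 0.532 * 4225.0 = 1123.85 Pa
Step 2: Multiply by wing area and lift coefficient: L = 1123.85 * 12.6 * 1.029
Step 3: L = 14160.51 * 1.029 = 14571.2 N

14571.2


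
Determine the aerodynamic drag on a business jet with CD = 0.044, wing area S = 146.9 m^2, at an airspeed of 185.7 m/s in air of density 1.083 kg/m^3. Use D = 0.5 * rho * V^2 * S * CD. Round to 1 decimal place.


Step 1: Dynamic pressure q = 0.5 * 1.083 * 185.7^2 = 18673.3513 Pa
Step 2: Drag D = q * S * CD = 18673.3513 * 146.9 * 0.044
Step 3: D = 120697.1 N

120697.1


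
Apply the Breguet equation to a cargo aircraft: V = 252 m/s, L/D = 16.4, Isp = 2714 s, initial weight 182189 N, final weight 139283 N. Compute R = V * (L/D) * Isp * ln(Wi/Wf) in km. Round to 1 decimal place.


Step 1: Coefficient = V * (L/D) * Isp = 252 * 16.4 * 2714 = 11216419.2 m
Step 2: Wi/Wf = 182189 / 139283 = 1.308049
Step 3: ln(1.308049) = 0.268537
Step 4: R = 11216419.2 * 0.268537 = 3012021.0 m = 3012.0 km

3012.0


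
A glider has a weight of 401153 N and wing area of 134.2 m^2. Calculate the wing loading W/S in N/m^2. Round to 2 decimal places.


Step 1: Wing loading = W / S = 401153 / 134.2
Step 2: Wing loading = 2989.22 N/m^2

2989.22


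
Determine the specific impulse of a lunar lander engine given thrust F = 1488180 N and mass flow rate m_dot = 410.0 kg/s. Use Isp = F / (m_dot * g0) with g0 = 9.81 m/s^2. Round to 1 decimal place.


Step 1: m_dot * g0 = 410.0 * 9.81 = 4022.1
Step 2: Isp = 1488180 / 4022.1 = 370.0 s

370.0
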